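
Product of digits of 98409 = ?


9 × 8 × 4 × 0 × 9 = 0


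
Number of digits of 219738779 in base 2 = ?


219738779 in base 2 = 1101000110001111001010011011
Number of digits = 28

28 digits (base 2)


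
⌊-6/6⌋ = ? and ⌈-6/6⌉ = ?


-6/6 = -1.0000
floor = -1
ceil = -1

floor = -1, ceil = -1


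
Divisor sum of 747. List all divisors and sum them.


Divisors of 747: 1, 3, 9, 83, 249, 747
Sum = 1 + 3 + 9 + 83 + 249 + 747 = 1092

σ(747) = 1092


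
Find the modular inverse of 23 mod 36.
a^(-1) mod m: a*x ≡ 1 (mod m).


Use the extended Euclidean algorithm on (36, 23); each row r = 36*s + 23*t:
r=36, s=1, t=0
r=23, s=0, t=1
q=1: r=13, s=1, t=-1   [36*(1) + 23*(-1) = 13]
q=1: r=10, s=-1, t=2   [36*(-1) + 23*(2) = 10]
q=1: r=3, s=2, t=-3   [36*(2) + 23*(-3) = 3]
q=3: r=1, s=-7, t=11   [36*(-7) + 23*(11) = 1]
q=3: r=0, s=23, t=-36   [36*(23) + 23*(-36) = 0]
GCD = 1 with t = 11, so 23*(11) ≡ 1 (mod 36)
Inverse = 11 mod 36 = 11
Check: 23 * 11 = 253 ≡ 1 (mod 36)

23^(-1) ≡ 11 (mod 36)


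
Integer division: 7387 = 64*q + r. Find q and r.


7387 = 64 * 115 + 27
Check: 7360 + 27 = 7387

q = 115, r = 27


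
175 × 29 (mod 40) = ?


175 × 29 = 5075
5075 mod 40 = 35


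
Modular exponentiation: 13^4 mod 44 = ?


13^1 mod 44 = 13
13^2 mod 44 = 37
13^3 mod 44 = 41
13^4 mod 44 = 5


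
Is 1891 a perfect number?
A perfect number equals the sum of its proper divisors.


Proper divisors of 1891: 1, 31, 61
Sum = 1 + 31 + 61 = 93

No, 1891 is not perfect (93 ≠ 1891)


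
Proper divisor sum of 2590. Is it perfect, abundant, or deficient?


Proper divisors: 1, 2, 5, 7, 10, 14, 35, 37, 70, 74, 185, 259, 370, 518, 1295
Sum = 1 + 2 + 5 + 7 + 10 + 14 + 35 + 37 + 70 + 74 + 185 + 259 + 370 + 518 + 1295 = 2882
2882 > 2590 → abundant

s(2590) = 2882 (abundant)


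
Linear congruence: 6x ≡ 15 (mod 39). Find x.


GCD(6, 39) = 3 divides 15
Divide: 2x ≡ 5 (mod 13)
x ≡ 9 (mod 13)


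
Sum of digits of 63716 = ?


6 + 3 + 7 + 1 + 6 = 23


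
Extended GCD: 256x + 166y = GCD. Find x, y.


Tabular extended Euclidean (each row: r = 256*s + 166*t):
r=256, s=1, t=0
r=166, s=0, t=1
q=1: r=90, s=1, t=-1   [256*(1) + 166*(-1) = 90]
q=1: r=76, s=-1, t=2   [256*(-1) + 166*(2) = 76]
q=1: r=14, s=2, t=-3   [256*(2) + 166*(-3) = 14]
q=5: r=6, s=-11, t=17   [256*(-11) + 166*(17) = 6]
q=2: r=2, s=24, t=-37   [256*(24) + 166*(-37) = 2]
q=3: r=0, s=-83, t=128   [256*(-83) + 166*(128) = 0]
GCD = 2; from the row with r=2: x=24, y=-37
Check: 256*(24) + 166*(-37) = 6144 - 6142 = 2

GCD = 2, x = 24, y = -37


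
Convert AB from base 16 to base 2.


AB (base 16) = 171 (decimal)
171 (decimal) = 10101011 (base 2)


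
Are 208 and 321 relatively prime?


Euclidean algorithm:
321 = 1 * 208 + 113
208 = 1 * 113 + 95
113 = 1 * 95 + 18
95 = 5 * 18 + 5
18 = 3 * 5 + 3
5 = 1 * 3 + 2
3 = 1 * 2 + 1
2 = 2 * 1 + 0
GCD(208, 321) = 1

Yes, coprime (GCD = 1)


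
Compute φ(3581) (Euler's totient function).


3581 = 3581
Prime factors: 3581
φ(3581) = 3581 × (1-1/3581)
= 3581 × 3580/3581 = 3580

φ(3581) = 3580


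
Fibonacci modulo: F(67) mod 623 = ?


F(k) mod 623 for k=1..67:
1, 1, 2, 3, 5, 8, 13, 21, 34, 55, 89, 144, 233, 377, 610, 364, 351, 92, 443, 535, 355, 267, 622, 266, 265, 531, 173, 81, 254, 335, 589, 301, 267, 568, 212, 157, 369, 526, 272, 175, 447, 622, 446, 445, 268, 90, 358, 448, 183, 8, 191, 199, 390, 589, 356, 322, 55, 377, 432, 186, 618, 181, 176, 357, 533, 267, 177
F(67) mod 623 = 177


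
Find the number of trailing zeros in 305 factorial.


floor(305/5) = 61
floor(305/25) = 12
floor(305/125) = 2
Total = 75

75 trailing zeros


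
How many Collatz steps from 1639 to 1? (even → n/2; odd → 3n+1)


1639 → 4918 → 2459 → 7378 → 3689 → 11068 → 5534 → 2767 → 8302 → 4151 → 12454 → 6227 → 18682 → 9341 → 28024 → 14012 → 7006 → 3503 → 10510 → 5255 → 15766 → 7883 → 23650 → 11825 → 35476 → 17738 → 8869 → 26608 → 13304 → 6652 → 3326 → 1663 → 4990 → 2495 → 7486 → 3743 → 11230 → 5615 → 16846 → 8423 → 25270 → 12635 → 37906 → 18953 → 56860 → 28430 → 14215 → 42646 → 21323 → 63970 → 31985 → 95956 → 47978 → 23989 → 71968 → 35984 → 17992 → 8996 → 4498 → 2249 → 6748 → 3374 → 1687 → 5062 → 2531 → 7594 → 3797 → 11392 → 5696 → 2848 → 1424 → 712 → 356 → 178 → 89 → 268 → 134 → 67 → 202 → 101 → 304 → 152 → 76 → 38 → 19 → 58 → 29 → 88 → 44 → 22 → 11 → 34 → 17 → 52 → 26 → 13 → 40 → 20 → 10 → 5 → 16 → 8 → 4 → 2 → 1
Total steps = 104

104 steps


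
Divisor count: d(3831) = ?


3831 = 3^1 × 1277^1
d(3831) = (1+1) × (1+1) = 4

4 divisors


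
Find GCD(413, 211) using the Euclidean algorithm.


413 = 1 * 211 + 202
211 = 1 * 202 + 9
202 = 22 * 9 + 4
9 = 2 * 4 + 1
4 = 4 * 1 + 0
GCD = 1


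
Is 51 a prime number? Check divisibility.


51 / 3 = 17 (exact division)
51 is NOT prime.

No, 51 is not prime


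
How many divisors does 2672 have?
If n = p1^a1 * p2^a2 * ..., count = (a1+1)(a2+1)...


2672 = 2^4 × 167^1
d(2672) = (4+1) × (1+1) = 10

10 divisors


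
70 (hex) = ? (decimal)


70 (base 16) = 112 (decimal)
112 (decimal) = 112 (base 10)


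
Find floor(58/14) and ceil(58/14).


58/14 = 4.1429
floor = 4
ceil = 5

floor = 4, ceil = 5


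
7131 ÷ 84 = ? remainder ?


7131 = 84 * 84 + 75
Check: 7056 + 75 = 7131

q = 84, r = 75


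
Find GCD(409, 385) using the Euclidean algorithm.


409 = 1 * 385 + 24
385 = 16 * 24 + 1
24 = 24 * 1 + 0
GCD = 1


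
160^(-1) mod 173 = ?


Use the extended Euclidean algorithm on (173, 160); each row r = 173*s + 160*t:
r=173, s=1, t=0
r=160, s=0, t=1
q=1: r=13, s=1, t=-1   [173*(1) + 160*(-1) = 13]
q=12: r=4, s=-12, t=13   [173*(-12) + 160*(13) = 4]
q=3: r=1, s=37, t=-40   [173*(37) + 160*(-40) = 1]
q=4: r=0, s=-160, t=173   [173*(-160) + 160*(173) = 0]
GCD = 1 with t = -40, so 160*(-40) ≡ 1 (mod 173)
Inverse = -40 mod 173 = 133
Check: 160 * 133 = 21280 ≡ 1 (mod 173)

160^(-1) ≡ 133 (mod 173)


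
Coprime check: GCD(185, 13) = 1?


Euclidean algorithm:
185 = 14 * 13 + 3
13 = 4 * 3 + 1
3 = 3 * 1 + 0
GCD(185, 13) = 1

Yes, coprime (GCD = 1)


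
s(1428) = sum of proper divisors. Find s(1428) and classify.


Proper divisors: 1, 2, 3, 4, 6, 7, 12, 14, 17, 21, 28, 34, 42, 51, 68, 84, 102, 119, 204, 238, 357, 476, 714
Sum = 1 + 2 + 3 + 4 + 6 + 7 + 12 + 14 + 17 + 21 + 28 + 34 + 42 + 51 + 68 + 84 + 102 + 119 + 204 + 238 + 357 + 476 + 714 = 2604
2604 > 1428 → abundant

s(1428) = 2604 (abundant)


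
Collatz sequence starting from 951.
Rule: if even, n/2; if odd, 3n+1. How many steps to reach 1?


951 → 2854 → 1427 → 4282 → 2141 → 6424 → 3212 → 1606 → 803 → 2410 → 1205 → 3616 → 1808 → 904 → 452 → 226 → 113 → 340 → 170 → 85 → 256 → 128 → 64 → 32 → 16 → 8 → 4 → 2 → 1
Total steps = 28

28 steps


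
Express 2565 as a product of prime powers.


2565 / 3 = 855
855 / 3 = 285
285 / 3 = 95
95 / 5 = 19
19 / 19 = 1
2565 = 3^3 × 5 × 19


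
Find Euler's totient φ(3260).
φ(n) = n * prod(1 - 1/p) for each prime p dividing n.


3260 = 2^2 × 5 × 163
Prime factors: 2, 5, 163
φ(3260) = 3260 × (1-1/2) × (1-1/5) × (1-1/163)
= 3260 × 1/2 × 4/5 × 162/163 = 1296

φ(3260) = 1296


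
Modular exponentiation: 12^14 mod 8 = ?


12^1 mod 8 = 4
12^2 mod 8 = 0
12^3 mod 8 = 0
12^4 mod 8 = 0
12^5 mod 8 = 0
12^6 mod 8 = 0
12^7 mod 8 = 0
12^8 mod 8 = 0
12^9 mod 8 = 0
12^10 mod 8 = 0
12^11 mod 8 = 0
12^12 mod 8 = 0
12^13 mod 8 = 0
12^14 mod 8 = 0


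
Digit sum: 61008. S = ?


6 + 1 + 0 + 0 + 8 = 15


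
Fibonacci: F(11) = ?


Sequence: 1, 1, 2, 3, 5, 8, 13, 21, 34, 55, 89
F(11) = 89


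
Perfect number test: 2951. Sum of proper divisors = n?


Proper divisors of 2951: 1, 13, 227
Sum = 1 + 13 + 227 = 241

No, 2951 is not perfect (241 ≠ 2951)


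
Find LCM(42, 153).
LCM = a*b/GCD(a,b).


GCD(42, 153) = 3
LCM = 42*153/3 = 6426/3 = 2142

LCM = 2142


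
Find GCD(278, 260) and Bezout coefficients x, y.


Tabular extended Euclidean (each row: r = 278*s + 260*t):
r=278, s=1, t=0
r=260, s=0, t=1
q=1: r=18, s=1, t=-1   [278*(1) + 260*(-1) = 18]
q=14: r=8, s=-14, t=15   [278*(-14) + 260*(15) = 8]
q=2: r=2, s=29, t=-31   [278*(29) + 260*(-31) = 2]
q=4: r=0, s=-130, t=139   [278*(-130) + 260*(139) = 0]
GCD = 2; from the row with r=2: x=29, y=-31
Check: 278*(29) + 260*(-31) = 8062 - 8060 = 2

GCD = 2, x = 29, y = -31


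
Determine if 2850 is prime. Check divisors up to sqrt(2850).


2850 / 2 = 1425 (exact division)
2850 is NOT prime.

No, 2850 is not prime


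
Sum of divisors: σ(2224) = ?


Divisors of 2224: 1, 2, 4, 8, 16, 139, 278, 556, 1112, 2224
Sum = 1 + 2 + 4 + 8 + 16 + 139 + 278 + 556 + 1112 + 2224 = 4340

σ(2224) = 4340


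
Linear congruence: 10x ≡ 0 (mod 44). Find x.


GCD(10, 44) = 2 divides 0
Divide: 5x ≡ 0 (mod 22)
x ≡ 0 (mod 22)


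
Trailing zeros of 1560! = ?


floor(1560/5) = 312
floor(1560/25) = 62
floor(1560/125) = 12
floor(1560/625) = 2
Total = 388

388 trailing zeros


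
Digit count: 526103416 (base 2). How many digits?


526103416 in base 2 = 11111010110111011001101111000
Number of digits = 29

29 digits (base 2)


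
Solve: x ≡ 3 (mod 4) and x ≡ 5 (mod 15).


M = 4*15 = 60
M1 = M/4 = 15, M2 = M/15 = 4
M1^(-1) mod 4 = 3, M2^(-1) mod 15 = 4
x = 3*15*3 + 5*4*4 = 215
215 mod 60 = 35
Check: 35 mod 4 = 3 ✓, 35 mod 15 = 5 ✓

x ≡ 35 (mod 60)


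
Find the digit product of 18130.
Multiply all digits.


1 × 8 × 1 × 3 × 0 = 0


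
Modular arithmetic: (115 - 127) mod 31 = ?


115 - 127 = -12
-12 mod 31 = 19


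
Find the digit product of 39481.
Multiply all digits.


3 × 9 × 4 × 8 × 1 = 864


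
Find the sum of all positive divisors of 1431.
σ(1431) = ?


Divisors of 1431: 1, 3, 9, 27, 53, 159, 477, 1431
Sum = 1 + 3 + 9 + 27 + 53 + 159 + 477 + 1431 = 2160

σ(1431) = 2160


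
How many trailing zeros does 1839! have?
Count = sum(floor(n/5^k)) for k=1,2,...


floor(1839/5) = 367
floor(1839/25) = 73
floor(1839/125) = 14
floor(1839/625) = 2
Total = 456

456 trailing zeros


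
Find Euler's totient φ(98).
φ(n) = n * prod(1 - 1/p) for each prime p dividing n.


98 = 2 × 7^2
Prime factors: 2, 7
φ(98) = 98 × (1-1/2) × (1-1/7)
= 98 × 1/2 × 6/7 = 42

φ(98) = 42


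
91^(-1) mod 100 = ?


Use the extended Euclidean algorithm on (100, 91); each row r = 100*s + 91*t:
r=100, s=1, t=0
r=91, s=0, t=1
q=1: r=9, s=1, t=-1   [100*(1) + 91*(-1) = 9]
q=10: r=1, s=-10, t=11   [100*(-10) + 91*(11) = 1]
q=9: r=0, s=91, t=-100   [100*(91) + 91*(-100) = 0]
GCD = 1 with t = 11, so 91*(11) ≡ 1 (mod 100)
Inverse = 11 mod 100 = 11
Check: 91 * 11 = 1001 ≡ 1 (mod 100)

91^(-1) ≡ 11 (mod 100)


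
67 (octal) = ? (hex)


67 (base 8) = 55 (decimal)
55 (decimal) = 37 (base 16)


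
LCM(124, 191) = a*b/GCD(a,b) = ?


GCD(124, 191) = 1
LCM = 124*191/1 = 23684/1 = 23684

LCM = 23684


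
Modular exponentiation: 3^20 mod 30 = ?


3^1 mod 30 = 3
3^2 mod 30 = 9
3^3 mod 30 = 27
3^4 mod 30 = 21
3^5 mod 30 = 3
3^6 mod 30 = 9
3^7 mod 30 = 27
3^8 mod 30 = 21
3^9 mod 30 = 3
3^10 mod 30 = 9
3^11 mod 30 = 27
3^12 mod 30 = 21
3^13 mod 30 = 3
3^14 mod 30 = 9
3^15 mod 30 = 27
3^16 mod 30 = 21
3^17 mod 30 = 3
3^18 mod 30 = 9
3^19 mod 30 = 27
3^20 mod 30 = 21


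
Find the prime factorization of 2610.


2610 / 2 = 1305
1305 / 3 = 435
435 / 3 = 145
145 / 5 = 29
29 / 29 = 1
2610 = 2 × 3^2 × 5 × 29


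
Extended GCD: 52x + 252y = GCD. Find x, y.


Tabular extended Euclidean (each row: r = 52*s + 252*t):
r=52, s=1, t=0
r=252, s=0, t=1
q=0: r=52, s=1, t=0   [52*(1) + 252*(0) = 52]
q=4: r=44, s=-4, t=1   [52*(-4) + 252*(1) = 44]
q=1: r=8, s=5, t=-1   [52*(5) + 252*(-1) = 8]
q=5: r=4, s=-29, t=6   [52*(-29) + 252*(6) = 4]
q=2: r=0, s=63, t=-13   [52*(63) + 252*(-13) = 0]
GCD = 4; from the row with r=4: x=-29, y=6
Check: 52*(-29) + 252*(6) = -1508 + 1512 = 4

GCD = 4, x = -29, y = 6


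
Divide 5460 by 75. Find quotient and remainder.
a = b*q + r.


5460 = 75 * 72 + 60
Check: 5400 + 60 = 5460

q = 72, r = 60


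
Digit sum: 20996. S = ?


2 + 0 + 9 + 9 + 6 = 26


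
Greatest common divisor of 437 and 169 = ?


437 = 2 * 169 + 99
169 = 1 * 99 + 70
99 = 1 * 70 + 29
70 = 2 * 29 + 12
29 = 2 * 12 + 5
12 = 2 * 5 + 2
5 = 2 * 2 + 1
2 = 2 * 1 + 0
GCD = 1


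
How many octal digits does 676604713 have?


676604713 in base 8 = 5025025451
Number of digits = 10

10 digits (base 8)


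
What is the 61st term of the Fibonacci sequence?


Sequence: 1, 1, 2, 3, 5, 8, 13, 21, 34, 55, 89, 144, 233, 377, 610, 987, 1597, 2584, 4181, 6765, 10946, 17711, 28657, 46368, 75025, 121393, 196418, 317811, 514229, 832040, 1346269, 2178309, 3524578, 5702887, 9227465, 14930352, 24157817, 39088169, 63245986, 102334155, 165580141, 267914296, 433494437, 701408733, 1134903170, 1836311903, 2971215073, 4807526976, 7778742049, 12586269025, 20365011074, 32951280099, 53316291173, 86267571272, 139583862445, 225851433717, 365435296162, 591286729879, 956722026041, 1548008755920, 2504730781961
F(61) = 2504730781961


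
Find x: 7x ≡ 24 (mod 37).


GCD(7, 37) = 1, unique solution
a^(-1) mod 37 = 16
x = 16 * 24 mod 37 = 14

x ≡ 14 (mod 37)


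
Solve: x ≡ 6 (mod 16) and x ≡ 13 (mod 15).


M = 16*15 = 240
M1 = M/16 = 15, M2 = M/15 = 16
M1^(-1) mod 16 = 15, M2^(-1) mod 15 = 1
x = 6*15*15 + 13*16*1 = 1558
1558 mod 240 = 118
Check: 118 mod 16 = 6 ✓, 118 mod 15 = 13 ✓

x ≡ 118 (mod 240)


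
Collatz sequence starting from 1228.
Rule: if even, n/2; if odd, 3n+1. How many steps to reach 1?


1228 → 614 → 307 → 922 → 461 → 1384 → 692 → 346 → 173 → 520 → 260 → 130 → 65 → 196 → 98 → 49 → 148 → 74 → 37 → 112 → 56 → 28 → 14 → 7 → 22 → 11 → 34 → 17 → 52 → 26 → 13 → 40 → 20 → 10 → 5 → 16 → 8 → 4 → 2 → 1
Total steps = 39

39 steps


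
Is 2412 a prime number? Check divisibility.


2412 / 2 = 1206 (exact division)
2412 is NOT prime.

No, 2412 is not prime


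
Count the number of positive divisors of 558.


558 = 2^1 × 3^2 × 31^1
d(558) = (1+1) × (2+1) × (1+1) = 12

12 divisors


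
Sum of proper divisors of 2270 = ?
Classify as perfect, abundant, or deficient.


Proper divisors: 1, 2, 5, 10, 227, 454, 1135
Sum = 1 + 2 + 5 + 10 + 227 + 454 + 1135 = 1834
1834 < 2270 → deficient

s(2270) = 1834 (deficient)


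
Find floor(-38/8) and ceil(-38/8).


-38/8 = -4.7500
floor = -5
ceil = -4

floor = -5, ceil = -4


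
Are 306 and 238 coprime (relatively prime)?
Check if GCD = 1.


Euclidean algorithm:
306 = 1 * 238 + 68
238 = 3 * 68 + 34
68 = 2 * 34 + 0
GCD(306, 238) = 34

No, not coprime (GCD = 34)


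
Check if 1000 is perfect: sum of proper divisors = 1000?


Proper divisors of 1000: 1, 2, 4, 5, 8, 10, 20, 25, 40, 50, 100, 125, 200, 250, 500
Sum = 1 + 2 + 4 + 5 + 8 + 10 + 20 + 25 + 40 + 50 + 100 + 125 + 200 + 250 + 500 = 1340

No, 1000 is not perfect (1340 ≠ 1000)


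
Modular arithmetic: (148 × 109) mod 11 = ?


148 × 109 = 16132
16132 mod 11 = 6


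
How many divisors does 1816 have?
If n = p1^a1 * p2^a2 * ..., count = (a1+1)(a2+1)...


1816 = 2^3 × 227^1
d(1816) = (3+1) × (1+1) = 8

8 divisors


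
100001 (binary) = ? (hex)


100001 (base 2) = 33 (decimal)
33 (decimal) = 21 (base 16)


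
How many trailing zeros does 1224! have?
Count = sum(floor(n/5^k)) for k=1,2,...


floor(1224/5) = 244
floor(1224/25) = 48
floor(1224/125) = 9
floor(1224/625) = 1
Total = 302

302 trailing zeros


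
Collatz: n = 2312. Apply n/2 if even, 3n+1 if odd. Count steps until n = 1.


2312 → 1156 → 578 → 289 → 868 → 434 → 217 → 652 → 326 → 163 → 490 → 245 → 736 → 368 → 184 → 92 → 46 → 23 → 70 → 35 → 106 → 53 → 160 → 80 → 40 → 20 → 10 → 5 → 16 → 8 → 4 → 2 → 1
Total steps = 32

32 steps


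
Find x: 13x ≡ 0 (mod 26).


GCD(13, 26) = 13 divides 0
Divide: 1x ≡ 0 (mod 2)
x ≡ 0 (mod 2)


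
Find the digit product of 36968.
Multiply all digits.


3 × 6 × 9 × 6 × 8 = 7776


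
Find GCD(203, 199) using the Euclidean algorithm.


203 = 1 * 199 + 4
199 = 49 * 4 + 3
4 = 1 * 3 + 1
3 = 3 * 1 + 0
GCD = 1


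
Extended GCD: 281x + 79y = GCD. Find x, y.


Tabular extended Euclidean (each row: r = 281*s + 79*t):
r=281, s=1, t=0
r=79, s=0, t=1
q=3: r=44, s=1, t=-3   [281*(1) + 79*(-3) = 44]
q=1: r=35, s=-1, t=4   [281*(-1) + 79*(4) = 35]
q=1: r=9, s=2, t=-7   [281*(2) + 79*(-7) = 9]
q=3: r=8, s=-7, t=25   [281*(-7) + 79*(25) = 8]
q=1: r=1, s=9, t=-32   [281*(9) + 79*(-32) = 1]
q=8: r=0, s=-79, t=281   [281*(-79) + 79*(281) = 0]
GCD = 1; from the row with r=1: x=9, y=-32
Check: 281*(9) + 79*(-32) = 2529 - 2528 = 1

GCD = 1, x = 9, y = -32


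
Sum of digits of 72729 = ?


7 + 2 + 7 + 2 + 9 = 27


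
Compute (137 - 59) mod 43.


137 - 59 = 78
78 mod 43 = 35


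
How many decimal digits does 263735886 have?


263735886 has 9 digits in base 10
floor(log10(263735886)) + 1 = floor(8.4212) + 1 = 9

9 digits (base 10)


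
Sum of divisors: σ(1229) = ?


Divisors of 1229: 1, 1229
Sum = 1 + 1229 = 1230

σ(1229) = 1230


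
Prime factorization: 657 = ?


657 / 3 = 219
219 / 3 = 73
73 / 73 = 1
657 = 3^2 × 73


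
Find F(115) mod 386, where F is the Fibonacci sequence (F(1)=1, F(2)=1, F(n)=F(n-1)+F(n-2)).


F(k) mod 386 for k=1..115:
1, 1, 2, 3, 5, 8, 13, 21, 34, 55, 89, 144, 233, 377, 224, 215, 53, 268, 321, 203, 138, 341, 93, 48, 141, 189, 330, 133, 77, 210, 287, 111, 12, 123, 135, 258, 7, 265, 272, 151, 37, 188, 225, 27, 252, 279, 145, 38, 183, 221, 18, 239, 257, 110, 367, 91, 72, 163, 235, 12, 247, 259, 120, 379, 113, 106, 219, 325, 158, 97, 255, 352, 221, 187, 22, 209, 231, 54, 285, 339, 238, 191, 43, 234, 277, 125, 16, 141, 157, 298, 69, 367, 50, 31, 81, 112, 193, 305, 112, 31, 143, 174, 317, 105, 36, 141, 177, 318, 109, 41, 150, 191, 341, 146, 101
F(115) mod 386 = 101


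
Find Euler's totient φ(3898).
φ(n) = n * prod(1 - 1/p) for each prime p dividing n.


3898 = 2 × 1949
Prime factors: 2, 1949
φ(3898) = 3898 × (1-1/2) × (1-1/1949)
= 3898 × 1/2 × 1948/1949 = 1948

φ(3898) = 1948


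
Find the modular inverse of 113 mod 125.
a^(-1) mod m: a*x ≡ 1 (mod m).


Use the extended Euclidean algorithm on (125, 113); each row r = 125*s + 113*t:
r=125, s=1, t=0
r=113, s=0, t=1
q=1: r=12, s=1, t=-1   [125*(1) + 113*(-1) = 12]
q=9: r=5, s=-9, t=10   [125*(-9) + 113*(10) = 5]
q=2: r=2, s=19, t=-21   [125*(19) + 113*(-21) = 2]
q=2: r=1, s=-47, t=52   [125*(-47) + 113*(52) = 1]
q=2: r=0, s=113, t=-125   [125*(113) + 113*(-125) = 0]
GCD = 1 with t = 52, so 113*(52) ≡ 1 (mod 125)
Inverse = 52 mod 125 = 52
Check: 113 * 52 = 5876 ≡ 1 (mod 125)

113^(-1) ≡ 52 (mod 125)


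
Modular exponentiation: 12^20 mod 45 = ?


12^1 mod 45 = 12
12^2 mod 45 = 9
12^3 mod 45 = 18
12^4 mod 45 = 36
12^5 mod 45 = 27
12^6 mod 45 = 9
12^7 mod 45 = 18
12^8 mod 45 = 36
12^9 mod 45 = 27
12^10 mod 45 = 9
12^11 mod 45 = 18
12^12 mod 45 = 36
12^13 mod 45 = 27
12^14 mod 45 = 9
12^15 mod 45 = 18
12^16 mod 45 = 36
12^17 mod 45 = 27
12^18 mod 45 = 9
12^19 mod 45 = 18
12^20 mod 45 = 36


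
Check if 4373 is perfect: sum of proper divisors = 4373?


Proper divisors of 4373: 1
Sum = 1 = 1

No, 4373 is not perfect (1 ≠ 4373)


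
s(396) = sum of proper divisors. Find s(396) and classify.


Proper divisors: 1, 2, 3, 4, 6, 9, 11, 12, 18, 22, 33, 36, 44, 66, 99, 132, 198
Sum = 1 + 2 + 3 + 4 + 6 + 9 + 11 + 12 + 18 + 22 + 33 + 36 + 44 + 66 + 99 + 132 + 198 = 696
696 > 396 → abundant

s(396) = 696 (abundant)


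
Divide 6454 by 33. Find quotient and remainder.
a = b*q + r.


6454 = 33 * 195 + 19
Check: 6435 + 19 = 6454

q = 195, r = 19


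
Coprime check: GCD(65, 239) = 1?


Euclidean algorithm:
239 = 3 * 65 + 44
65 = 1 * 44 + 21
44 = 2 * 21 + 2
21 = 10 * 2 + 1
2 = 2 * 1 + 0
GCD(65, 239) = 1

Yes, coprime (GCD = 1)


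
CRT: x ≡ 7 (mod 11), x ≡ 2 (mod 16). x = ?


M = 11*16 = 176
M1 = M/11 = 16, M2 = M/16 = 11
M1^(-1) mod 11 = 9, M2^(-1) mod 16 = 3
x = 7*16*9 + 2*11*3 = 1074
1074 mod 176 = 18
Check: 18 mod 11 = 7 ✓, 18 mod 16 = 2 ✓

x ≡ 18 (mod 176)


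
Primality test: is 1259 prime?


Check divisors up to sqrt(1259) = 35.4824
No divisors found.
1259 is prime.

Yes, 1259 is prime


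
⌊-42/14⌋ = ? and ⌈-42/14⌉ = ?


-42/14 = -3.0000
floor = -3
ceil = -3

floor = -3, ceil = -3


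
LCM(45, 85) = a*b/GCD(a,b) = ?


GCD(45, 85) = 5
LCM = 45*85/5 = 3825/5 = 765

LCM = 765


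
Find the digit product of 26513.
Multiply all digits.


2 × 6 × 5 × 1 × 3 = 180


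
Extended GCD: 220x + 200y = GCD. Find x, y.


Tabular extended Euclidean (each row: r = 220*s + 200*t):
r=220, s=1, t=0
r=200, s=0, t=1
q=1: r=20, s=1, t=-1   [220*(1) + 200*(-1) = 20]
q=10: r=0, s=-10, t=11   [220*(-10) + 200*(11) = 0]
GCD = 20; from the row with r=20: x=1, y=-1
Check: 220*(1) + 200*(-1) = 220 - 200 = 20

GCD = 20, x = 1, y = -1


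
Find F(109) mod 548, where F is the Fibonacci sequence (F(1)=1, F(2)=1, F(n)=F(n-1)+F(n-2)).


F(k) mod 548 for k=1..109:
1, 1, 2, 3, 5, 8, 13, 21, 34, 55, 89, 144, 233, 377, 62, 439, 501, 392, 345, 189, 534, 175, 161, 336, 497, 285, 234, 519, 205, 176, 381, 9, 390, 399, 241, 92, 333, 425, 210, 87, 297, 384, 133, 517, 102, 71, 173, 244, 417, 113, 530, 95, 77, 172, 249, 421, 122, 543, 117, 112, 229, 341, 22, 363, 385, 200, 37, 237, 274, 511, 237, 200, 437, 89, 526, 67, 45, 112, 157, 269, 426, 147, 25, 172, 197, 369, 18, 387, 405, 244, 101, 345, 446, 243, 141, 384, 525, 361, 338, 151, 489, 92, 33, 125, 158, 283, 441, 176, 69
F(109) mod 548 = 69


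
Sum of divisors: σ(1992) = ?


Divisors of 1992: 1, 2, 3, 4, 6, 8, 12, 24, 83, 166, 249, 332, 498, 664, 996, 1992
Sum = 1 + 2 + 3 + 4 + 6 + 8 + 12 + 24 + 83 + 166 + 249 + 332 + 498 + 664 + 996 + 1992 = 5040

σ(1992) = 5040


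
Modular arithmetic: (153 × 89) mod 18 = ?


153 × 89 = 13617
13617 mod 18 = 9


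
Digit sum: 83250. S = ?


8 + 3 + 2 + 5 + 0 = 18


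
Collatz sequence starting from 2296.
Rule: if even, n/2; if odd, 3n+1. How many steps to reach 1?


2296 → 1148 → 574 → 287 → 862 → 431 → 1294 → 647 → 1942 → 971 → 2914 → 1457 → 4372 → 2186 → 1093 → 3280 → 1640 → 820 → 410 → 205 → 616 → 308 → 154 → 77 → 232 → 116 → 58 → 29 → 88 → 44 → 22 → 11 → 34 → 17 → 52 → 26 → 13 → 40 → 20 → 10 → 5 → 16 → 8 → 4 → 2 → 1
Total steps = 45

45 steps


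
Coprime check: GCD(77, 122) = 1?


Euclidean algorithm:
122 = 1 * 77 + 45
77 = 1 * 45 + 32
45 = 1 * 32 + 13
32 = 2 * 13 + 6
13 = 2 * 6 + 1
6 = 6 * 1 + 0
GCD(77, 122) = 1

Yes, coprime (GCD = 1)


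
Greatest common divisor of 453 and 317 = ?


453 = 1 * 317 + 136
317 = 2 * 136 + 45
136 = 3 * 45 + 1
45 = 45 * 1 + 0
GCD = 1


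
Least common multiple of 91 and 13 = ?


GCD(91, 13) = 13
LCM = 91*13/13 = 1183/13 = 91

LCM = 91


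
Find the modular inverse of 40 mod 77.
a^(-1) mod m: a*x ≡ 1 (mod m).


Use the extended Euclidean algorithm on (77, 40); each row r = 77*s + 40*t:
r=77, s=1, t=0
r=40, s=0, t=1
q=1: r=37, s=1, t=-1   [77*(1) + 40*(-1) = 37]
q=1: r=3, s=-1, t=2   [77*(-1) + 40*(2) = 3]
q=12: r=1, s=13, t=-25   [77*(13) + 40*(-25) = 1]
q=3: r=0, s=-40, t=77   [77*(-40) + 40*(77) = 0]
GCD = 1 with t = -25, so 40*(-25) ≡ 1 (mod 77)
Inverse = -25 mod 77 = 52
Check: 40 * 52 = 2080 ≡ 1 (mod 77)

40^(-1) ≡ 52 (mod 77)


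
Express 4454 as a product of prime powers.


4454 / 2 = 2227
2227 / 17 = 131
131 / 131 = 1
4454 = 2 × 17 × 131


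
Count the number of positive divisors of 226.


226 = 2^1 × 113^1
d(226) = (1+1) × (1+1) = 4

4 divisors


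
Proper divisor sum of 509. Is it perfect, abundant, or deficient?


Proper divisors: 1
Sum = 1 = 1
1 < 509 → deficient

s(509) = 1 (deficient)


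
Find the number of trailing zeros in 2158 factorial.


floor(2158/5) = 431
floor(2158/25) = 86
floor(2158/125) = 17
floor(2158/625) = 3
Total = 537

537 trailing zeros


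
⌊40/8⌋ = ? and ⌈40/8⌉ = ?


40/8 = 5.0000
floor = 5
ceil = 5

floor = 5, ceil = 5


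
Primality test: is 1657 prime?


Check divisors up to sqrt(1657) = 40.7063
No divisors found.
1657 is prime.

Yes, 1657 is prime


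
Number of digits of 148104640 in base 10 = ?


148104640 has 9 digits in base 10
floor(log10(148104640)) + 1 = floor(8.1706) + 1 = 9

9 digits (base 10)


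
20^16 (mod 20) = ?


20^1 mod 20 = 0
20^2 mod 20 = 0
20^3 mod 20 = 0
20^4 mod 20 = 0
20^5 mod 20 = 0
20^6 mod 20 = 0
20^7 mod 20 = 0
20^8 mod 20 = 0
20^9 mod 20 = 0
20^10 mod 20 = 0
20^11 mod 20 = 0
20^12 mod 20 = 0
20^13 mod 20 = 0
20^14 mod 20 = 0
20^15 mod 20 = 0
20^16 mod 20 = 0


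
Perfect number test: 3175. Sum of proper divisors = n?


Proper divisors of 3175: 1, 5, 25, 127, 635
Sum = 1 + 5 + 25 + 127 + 635 = 793

No, 3175 is not perfect (793 ≠ 3175)


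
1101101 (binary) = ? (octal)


1101101 (base 2) = 109 (decimal)
109 (decimal) = 155 (base 8)


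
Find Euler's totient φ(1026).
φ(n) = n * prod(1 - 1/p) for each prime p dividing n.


1026 = 2 × 3^3 × 19
Prime factors: 2, 3, 19
φ(1026) = 1026 × (1-1/2) × (1-1/3) × (1-1/19)
= 1026 × 1/2 × 2/3 × 18/19 = 324

φ(1026) = 324


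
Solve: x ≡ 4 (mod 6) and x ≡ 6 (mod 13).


M = 6*13 = 78
M1 = M/6 = 13, M2 = M/13 = 6
M1^(-1) mod 6 = 1, M2^(-1) mod 13 = 11
x = 4*13*1 + 6*6*11 = 448
448 mod 78 = 58
Check: 58 mod 6 = 4 ✓, 58 mod 13 = 6 ✓

x ≡ 58 (mod 78)


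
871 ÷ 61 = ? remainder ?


871 = 61 * 14 + 17
Check: 854 + 17 = 871

q = 14, r = 17


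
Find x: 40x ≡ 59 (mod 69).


GCD(40, 69) = 1, unique solution
a^(-1) mod 69 = 19
x = 19 * 59 mod 69 = 17

x ≡ 17 (mod 69)


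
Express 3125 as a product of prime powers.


3125 / 5 = 625
625 / 5 = 125
125 / 5 = 25
25 / 5 = 5
5 / 5 = 1
3125 = 5^5


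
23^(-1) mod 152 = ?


Use the extended Euclidean algorithm on (152, 23); each row r = 152*s + 23*t:
r=152, s=1, t=0
r=23, s=0, t=1
q=6: r=14, s=1, t=-6   [152*(1) + 23*(-6) = 14]
q=1: r=9, s=-1, t=7   [152*(-1) + 23*(7) = 9]
q=1: r=5, s=2, t=-13   [152*(2) + 23*(-13) = 5]
q=1: r=4, s=-3, t=20   [152*(-3) + 23*(20) = 4]
q=1: r=1, s=5, t=-33   [152*(5) + 23*(-33) = 1]
q=4: r=0, s=-23, t=152   [152*(-23) + 23*(152) = 0]
GCD = 1 with t = -33, so 23*(-33) ≡ 1 (mod 152)
Inverse = -33 mod 152 = 119
Check: 23 * 119 = 2737 ≡ 1 (mod 152)

23^(-1) ≡ 119 (mod 152)


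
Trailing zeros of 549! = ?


floor(549/5) = 109
floor(549/25) = 21
floor(549/125) = 4
Total = 134

134 trailing zeros


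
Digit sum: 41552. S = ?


4 + 1 + 5 + 5 + 2 = 17


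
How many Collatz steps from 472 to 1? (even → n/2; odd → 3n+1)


472 → 236 → 118 → 59 → 178 → 89 → 268 → 134 → 67 → 202 → 101 → 304 → 152 → 76 → 38 → 19 → 58 → 29 → 88 → 44 → 22 → 11 → 34 → 17 → 52 → 26 → 13 → 40 → 20 → 10 → 5 → 16 → 8 → 4 → 2 → 1
Total steps = 35

35 steps


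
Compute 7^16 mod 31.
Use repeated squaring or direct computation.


7^1 mod 31 = 7
7^2 mod 31 = 18
7^3 mod 31 = 2
7^4 mod 31 = 14
7^5 mod 31 = 5
7^6 mod 31 = 4
7^7 mod 31 = 28
7^8 mod 31 = 10
7^9 mod 31 = 8
7^10 mod 31 = 25
7^11 mod 31 = 20
7^12 mod 31 = 16
7^13 mod 31 = 19
7^14 mod 31 = 9
7^15 mod 31 = 1
7^16 mod 31 = 7


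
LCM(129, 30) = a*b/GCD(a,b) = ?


GCD(129, 30) = 3
LCM = 129*30/3 = 3870/3 = 1290

LCM = 1290


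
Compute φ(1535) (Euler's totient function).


1535 = 5 × 307
Prime factors: 5, 307
φ(1535) = 1535 × (1-1/5) × (1-1/307)
= 1535 × 4/5 × 306/307 = 1224

φ(1535) = 1224


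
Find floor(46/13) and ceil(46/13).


46/13 = 3.5385
floor = 3
ceil = 4

floor = 3, ceil = 4


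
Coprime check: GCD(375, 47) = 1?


Euclidean algorithm:
375 = 7 * 47 + 46
47 = 1 * 46 + 1
46 = 46 * 1 + 0
GCD(375, 47) = 1

Yes, coprime (GCD = 1)


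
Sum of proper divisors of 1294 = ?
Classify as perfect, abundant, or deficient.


Proper divisors: 1, 2, 647
Sum = 1 + 2 + 647 = 650
650 < 1294 → deficient

s(1294) = 650 (deficient)


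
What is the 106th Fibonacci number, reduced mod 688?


F(k) mod 688 for k=1..106:
1, 1, 2, 3, 5, 8, 13, 21, 34, 55, 89, 144, 233, 377, 610, 299, 221, 520, 53, 573, 626, 511, 449, 272, 33, 305, 338, 643, 293, 248, 541, 101, 642, 55, 9, 64, 73, 137, 210, 347, 557, 216, 85, 301, 386, 687, 385, 384, 81, 465, 546, 323, 181, 504, 685, 501, 498, 311, 121, 432, 553, 297, 162, 459, 621, 392, 325, 29, 354, 383, 49, 432, 481, 225, 18, 243, 261, 504, 77, 581, 658, 551, 521, 384, 217, 601, 130, 43, 173, 216, 389, 605, 306, 223, 529, 64, 593, 657, 562, 531, 405, 248, 653, 213, 178, 391
F(106) mod 688 = 391


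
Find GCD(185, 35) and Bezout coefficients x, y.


Tabular extended Euclidean (each row: r = 185*s + 35*t):
r=185, s=1, t=0
r=35, s=0, t=1
q=5: r=10, s=1, t=-5   [185*(1) + 35*(-5) = 10]
q=3: r=5, s=-3, t=16   [185*(-3) + 35*(16) = 5]
q=2: r=0, s=7, t=-37   [185*(7) + 35*(-37) = 0]
GCD = 5; from the row with r=5: x=-3, y=16
Check: 185*(-3) + 35*(16) = -555 + 560 = 5

GCD = 5, x = -3, y = 16


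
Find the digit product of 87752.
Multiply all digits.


8 × 7 × 7 × 5 × 2 = 3920


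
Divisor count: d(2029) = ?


2029 = 2029^1
d(2029) = (1+1) = 2

2 divisors


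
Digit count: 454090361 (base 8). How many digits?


454090361 in base 8 = 3304157171
Number of digits = 10

10 digits (base 8)


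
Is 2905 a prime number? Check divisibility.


2905 / 5 = 581 (exact division)
2905 is NOT prime.

No, 2905 is not prime


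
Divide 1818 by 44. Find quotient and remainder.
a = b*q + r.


1818 = 44 * 41 + 14
Check: 1804 + 14 = 1818

q = 41, r = 14


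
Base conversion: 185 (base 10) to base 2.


185 (base 10) = 185 (decimal)
185 (decimal) = 10111001 (base 2)


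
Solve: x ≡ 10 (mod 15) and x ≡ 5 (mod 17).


M = 15*17 = 255
M1 = M/15 = 17, M2 = M/17 = 15
M1^(-1) mod 15 = 8, M2^(-1) mod 17 = 8
x = 10*17*8 + 5*15*8 = 1960
1960 mod 255 = 175
Check: 175 mod 15 = 10 ✓, 175 mod 17 = 5 ✓

x ≡ 175 (mod 255)


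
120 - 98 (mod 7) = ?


120 - 98 = 22
22 mod 7 = 1


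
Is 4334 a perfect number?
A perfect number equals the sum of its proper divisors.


Proper divisors of 4334: 1, 2, 11, 22, 197, 394, 2167
Sum = 1 + 2 + 11 + 22 + 197 + 394 + 2167 = 2794

No, 4334 is not perfect (2794 ≠ 4334)


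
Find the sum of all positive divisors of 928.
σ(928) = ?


Divisors of 928: 1, 2, 4, 8, 16, 29, 32, 58, 116, 232, 464, 928
Sum = 1 + 2 + 4 + 8 + 16 + 29 + 32 + 58 + 116 + 232 + 464 + 928 = 1890

σ(928) = 1890


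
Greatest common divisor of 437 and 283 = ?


437 = 1 * 283 + 154
283 = 1 * 154 + 129
154 = 1 * 129 + 25
129 = 5 * 25 + 4
25 = 6 * 4 + 1
4 = 4 * 1 + 0
GCD = 1


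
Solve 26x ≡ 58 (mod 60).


GCD(26, 60) = 2 divides 58
Divide: 13x ≡ 29 (mod 30)
x ≡ 23 (mod 30)


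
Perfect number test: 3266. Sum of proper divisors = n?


Proper divisors of 3266: 1, 2, 23, 46, 71, 142, 1633
Sum = 1 + 2 + 23 + 46 + 71 + 142 + 1633 = 1918

No, 3266 is not perfect (1918 ≠ 3266)


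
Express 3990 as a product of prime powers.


3990 / 2 = 1995
1995 / 3 = 665
665 / 5 = 133
133 / 7 = 19
19 / 19 = 1
3990 = 2 × 3 × 5 × 7 × 19


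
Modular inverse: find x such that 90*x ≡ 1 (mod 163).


Use the extended Euclidean algorithm on (163, 90); each row r = 163*s + 90*t:
r=163, s=1, t=0
r=90, s=0, t=1
q=1: r=73, s=1, t=-1   [163*(1) + 90*(-1) = 73]
q=1: r=17, s=-1, t=2   [163*(-1) + 90*(2) = 17]
q=4: r=5, s=5, t=-9   [163*(5) + 90*(-9) = 5]
q=3: r=2, s=-16, t=29   [163*(-16) + 90*(29) = 2]
q=2: r=1, s=37, t=-67   [163*(37) + 90*(-67) = 1]
q=2: r=0, s=-90, t=163   [163*(-90) + 90*(163) = 0]
GCD = 1 with t = -67, so 90*(-67) ≡ 1 (mod 163)
Inverse = -67 mod 163 = 96
Check: 90 * 96 = 8640 ≡ 1 (mod 163)

90^(-1) ≡ 96 (mod 163)


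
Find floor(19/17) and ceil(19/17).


19/17 = 1.1176
floor = 1
ceil = 2

floor = 1, ceil = 2


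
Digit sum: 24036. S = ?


2 + 4 + 0 + 3 + 6 = 15


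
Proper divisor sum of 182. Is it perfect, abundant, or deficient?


Proper divisors: 1, 2, 7, 13, 14, 26, 91
Sum = 1 + 2 + 7 + 13 + 14 + 26 + 91 = 154
154 < 182 → deficient

s(182) = 154 (deficient)


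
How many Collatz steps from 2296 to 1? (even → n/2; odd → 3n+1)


2296 → 1148 → 574 → 287 → 862 → 431 → 1294 → 647 → 1942 → 971 → 2914 → 1457 → 4372 → 2186 → 1093 → 3280 → 1640 → 820 → 410 → 205 → 616 → 308 → 154 → 77 → 232 → 116 → 58 → 29 → 88 → 44 → 22 → 11 → 34 → 17 → 52 → 26 → 13 → 40 → 20 → 10 → 5 → 16 → 8 → 4 → 2 → 1
Total steps = 45

45 steps


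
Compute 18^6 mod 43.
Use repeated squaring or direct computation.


18^1 mod 43 = 18
18^2 mod 43 = 23
18^3 mod 43 = 27
18^4 mod 43 = 13
18^5 mod 43 = 19
18^6 mod 43 = 41


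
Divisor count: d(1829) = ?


1829 = 31^1 × 59^1
d(1829) = (1+1) × (1+1) = 4

4 divisors


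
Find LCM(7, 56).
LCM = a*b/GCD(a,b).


GCD(7, 56) = 7
LCM = 7*56/7 = 392/7 = 56

LCM = 56


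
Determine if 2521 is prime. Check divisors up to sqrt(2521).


Check divisors up to sqrt(2521) = 50.2096
No divisors found.
2521 is prime.

Yes, 2521 is prime


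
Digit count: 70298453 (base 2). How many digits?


70298453 in base 2 = 100001100001010101101010101
Number of digits = 27

27 digits (base 2)


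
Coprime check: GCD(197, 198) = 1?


Euclidean algorithm:
198 = 1 * 197 + 1
197 = 197 * 1 + 0
GCD(197, 198) = 1

Yes, coprime (GCD = 1)


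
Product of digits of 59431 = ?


5 × 9 × 4 × 3 × 1 = 540


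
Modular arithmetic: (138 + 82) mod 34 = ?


138 + 82 = 220
220 mod 34 = 16


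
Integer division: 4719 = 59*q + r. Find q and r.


4719 = 59 * 79 + 58
Check: 4661 + 58 = 4719

q = 79, r = 58


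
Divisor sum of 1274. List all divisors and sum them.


Divisors of 1274: 1, 2, 7, 13, 14, 26, 49, 91, 98, 182, 637, 1274
Sum = 1 + 2 + 7 + 13 + 14 + 26 + 49 + 91 + 98 + 182 + 637 + 1274 = 2394

σ(1274) = 2394


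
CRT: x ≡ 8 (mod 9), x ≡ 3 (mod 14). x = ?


M = 9*14 = 126
M1 = M/9 = 14, M2 = M/14 = 9
M1^(-1) mod 9 = 2, M2^(-1) mod 14 = 11
x = 8*14*2 + 3*9*11 = 521
521 mod 126 = 17
Check: 17 mod 9 = 8 ✓, 17 mod 14 = 3 ✓

x ≡ 17 (mod 126)


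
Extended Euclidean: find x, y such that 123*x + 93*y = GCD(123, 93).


Tabular extended Euclidean (each row: r = 123*s + 93*t):
r=123, s=1, t=0
r=93, s=0, t=1
q=1: r=30, s=1, t=-1   [123*(1) + 93*(-1) = 30]
q=3: r=3, s=-3, t=4   [123*(-3) + 93*(4) = 3]
q=10: r=0, s=31, t=-41   [123*(31) + 93*(-41) = 0]
GCD = 3; from the row with r=3: x=-3, y=4
Check: 123*(-3) + 93*(4) = -369 + 372 = 3

GCD = 3, x = -3, y = 4


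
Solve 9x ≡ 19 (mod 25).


GCD(9, 25) = 1, unique solution
a^(-1) mod 25 = 14
x = 14 * 19 mod 25 = 16

x ≡ 16 (mod 25)


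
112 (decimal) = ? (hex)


112 (base 10) = 112 (decimal)
112 (decimal) = 70 (base 16)


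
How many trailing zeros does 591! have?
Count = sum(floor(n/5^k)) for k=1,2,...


floor(591/5) = 118
floor(591/25) = 23
floor(591/125) = 4
Total = 145

145 trailing zeros


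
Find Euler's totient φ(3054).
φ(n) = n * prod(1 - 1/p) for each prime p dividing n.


3054 = 2 × 3 × 509
Prime factors: 2, 3, 509
φ(3054) = 3054 × (1-1/2) × (1-1/3) × (1-1/509)
= 3054 × 1/2 × 2/3 × 508/509 = 1016

φ(3054) = 1016


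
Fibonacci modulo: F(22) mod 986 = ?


F(k) mod 986 for k=1..22:
1, 1, 2, 3, 5, 8, 13, 21, 34, 55, 89, 144, 233, 377, 610, 1, 611, 612, 237, 849, 100, 949
F(22) mod 986 = 949


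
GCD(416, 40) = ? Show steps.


416 = 10 * 40 + 16
40 = 2 * 16 + 8
16 = 2 * 8 + 0
GCD = 8


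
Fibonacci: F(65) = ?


Sequence: 1, 1, 2, 3, 5, 8, 13, 21, 34, 55, 89, 144, 233, 377, 610, 987, 1597, 2584, 4181, 6765, 10946, 17711, 28657, 46368, 75025, 121393, 196418, 317811, 514229, 832040, 1346269, 2178309, 3524578, 5702887, 9227465, 14930352, 24157817, 39088169, 63245986, 102334155, 165580141, 267914296, 433494437, 701408733, 1134903170, 1836311903, 2971215073, 4807526976, 7778742049, 12586269025, 20365011074, 32951280099, 53316291173, 86267571272, 139583862445, 225851433717, 365435296162, 591286729879, 956722026041, 1548008755920, 2504730781961, 4052739537881, 6557470319842, 10610209857723, 17167680177565
F(65) = 17167680177565


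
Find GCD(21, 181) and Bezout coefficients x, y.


Tabular extended Euclidean (each row: r = 21*s + 181*t):
r=21, s=1, t=0
r=181, s=0, t=1
q=0: r=21, s=1, t=0   [21*(1) + 181*(0) = 21]
q=8: r=13, s=-8, t=1   [21*(-8) + 181*(1) = 13]
q=1: r=8, s=9, t=-1   [21*(9) + 181*(-1) = 8]
q=1: r=5, s=-17, t=2   [21*(-17) + 181*(2) = 5]
q=1: r=3, s=26, t=-3   [21*(26) + 181*(-3) = 3]
q=1: r=2, s=-43, t=5   [21*(-43) + 181*(5) = 2]
q=1: r=1, s=69, t=-8   [21*(69) + 181*(-8) = 1]
q=2: r=0, s=-181, t=21   [21*(-181) + 181*(21) = 0]
GCD = 1; from the row with r=1: x=69, y=-8
Check: 21*(69) + 181*(-8) = 1449 - 1448 = 1

GCD = 1, x = 69, y = -8


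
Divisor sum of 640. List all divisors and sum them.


Divisors of 640: 1, 2, 4, 5, 8, 10, 16, 20, 32, 40, 64, 80, 128, 160, 320, 640
Sum = 1 + 2 + 4 + 5 + 8 + 10 + 16 + 20 + 32 + 40 + 64 + 80 + 128 + 160 + 320 + 640 = 1530

σ(640) = 1530


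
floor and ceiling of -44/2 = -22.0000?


-44/2 = -22.0000
floor = -22
ceil = -22

floor = -22, ceil = -22


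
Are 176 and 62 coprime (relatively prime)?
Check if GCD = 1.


Euclidean algorithm:
176 = 2 * 62 + 52
62 = 1 * 52 + 10
52 = 5 * 10 + 2
10 = 5 * 2 + 0
GCD(176, 62) = 2

No, not coprime (GCD = 2)


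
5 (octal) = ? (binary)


5 (base 8) = 5 (decimal)
5 (decimal) = 101 (base 2)


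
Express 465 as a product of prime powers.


465 / 3 = 155
155 / 5 = 31
31 / 31 = 1
465 = 3 × 5 × 31


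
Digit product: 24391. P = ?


2 × 4 × 3 × 9 × 1 = 216


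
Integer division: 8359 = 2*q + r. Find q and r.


8359 = 2 * 4179 + 1
Check: 8358 + 1 = 8359

q = 4179, r = 1


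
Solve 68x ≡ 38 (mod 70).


GCD(68, 70) = 2 divides 38
Divide: 34x ≡ 19 (mod 35)
x ≡ 16 (mod 35)


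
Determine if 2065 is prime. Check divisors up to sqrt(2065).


2065 / 5 = 413 (exact division)
2065 is NOT prime.

No, 2065 is not prime


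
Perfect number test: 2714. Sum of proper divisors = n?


Proper divisors of 2714: 1, 2, 23, 46, 59, 118, 1357
Sum = 1 + 2 + 23 + 46 + 59 + 118 + 1357 = 1606

No, 2714 is not perfect (1606 ≠ 2714)


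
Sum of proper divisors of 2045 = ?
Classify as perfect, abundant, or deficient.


Proper divisors: 1, 5, 409
Sum = 1 + 5 + 409 = 415
415 < 2045 → deficient

s(2045) = 415 (deficient)


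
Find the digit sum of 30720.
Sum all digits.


3 + 0 + 7 + 2 + 0 = 12


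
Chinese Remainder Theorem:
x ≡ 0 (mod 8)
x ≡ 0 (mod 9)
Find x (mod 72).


M = 8*9 = 72
M1 = M/8 = 9, M2 = M/9 = 8
M1^(-1) mod 8 = 1, M2^(-1) mod 9 = 8
x = 0*9*1 + 0*8*8 = 0
0 mod 72 = 0
Check: 0 mod 8 = 0 ✓, 0 mod 9 = 0 ✓

x ≡ 0 (mod 72)


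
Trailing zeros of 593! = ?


floor(593/5) = 118
floor(593/25) = 23
floor(593/125) = 4
Total = 145

145 trailing zeros


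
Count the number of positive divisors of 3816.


3816 = 2^3 × 3^2 × 53^1
d(3816) = (3+1) × (2+1) × (1+1) = 24

24 divisors


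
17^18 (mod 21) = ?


17^1 mod 21 = 17
17^2 mod 21 = 16
17^3 mod 21 = 20
17^4 mod 21 = 4
17^5 mod 21 = 5
17^6 mod 21 = 1
17^7 mod 21 = 17
17^8 mod 21 = 16
17^9 mod 21 = 20
17^10 mod 21 = 4
17^11 mod 21 = 5
17^12 mod 21 = 1
17^13 mod 21 = 17
17^14 mod 21 = 16
17^15 mod 21 = 20
17^16 mod 21 = 4
17^17 mod 21 = 5
17^18 mod 21 = 1
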